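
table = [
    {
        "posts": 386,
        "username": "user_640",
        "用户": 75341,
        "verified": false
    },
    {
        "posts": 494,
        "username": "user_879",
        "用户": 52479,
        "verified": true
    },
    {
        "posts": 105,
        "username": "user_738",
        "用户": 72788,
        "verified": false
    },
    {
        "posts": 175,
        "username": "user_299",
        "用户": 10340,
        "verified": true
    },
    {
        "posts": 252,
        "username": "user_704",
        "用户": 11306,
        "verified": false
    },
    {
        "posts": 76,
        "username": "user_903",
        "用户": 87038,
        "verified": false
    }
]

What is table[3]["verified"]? True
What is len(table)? 6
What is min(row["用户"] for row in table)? 10340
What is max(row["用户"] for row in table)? 87038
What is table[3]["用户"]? 10340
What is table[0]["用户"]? 75341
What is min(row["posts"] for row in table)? 76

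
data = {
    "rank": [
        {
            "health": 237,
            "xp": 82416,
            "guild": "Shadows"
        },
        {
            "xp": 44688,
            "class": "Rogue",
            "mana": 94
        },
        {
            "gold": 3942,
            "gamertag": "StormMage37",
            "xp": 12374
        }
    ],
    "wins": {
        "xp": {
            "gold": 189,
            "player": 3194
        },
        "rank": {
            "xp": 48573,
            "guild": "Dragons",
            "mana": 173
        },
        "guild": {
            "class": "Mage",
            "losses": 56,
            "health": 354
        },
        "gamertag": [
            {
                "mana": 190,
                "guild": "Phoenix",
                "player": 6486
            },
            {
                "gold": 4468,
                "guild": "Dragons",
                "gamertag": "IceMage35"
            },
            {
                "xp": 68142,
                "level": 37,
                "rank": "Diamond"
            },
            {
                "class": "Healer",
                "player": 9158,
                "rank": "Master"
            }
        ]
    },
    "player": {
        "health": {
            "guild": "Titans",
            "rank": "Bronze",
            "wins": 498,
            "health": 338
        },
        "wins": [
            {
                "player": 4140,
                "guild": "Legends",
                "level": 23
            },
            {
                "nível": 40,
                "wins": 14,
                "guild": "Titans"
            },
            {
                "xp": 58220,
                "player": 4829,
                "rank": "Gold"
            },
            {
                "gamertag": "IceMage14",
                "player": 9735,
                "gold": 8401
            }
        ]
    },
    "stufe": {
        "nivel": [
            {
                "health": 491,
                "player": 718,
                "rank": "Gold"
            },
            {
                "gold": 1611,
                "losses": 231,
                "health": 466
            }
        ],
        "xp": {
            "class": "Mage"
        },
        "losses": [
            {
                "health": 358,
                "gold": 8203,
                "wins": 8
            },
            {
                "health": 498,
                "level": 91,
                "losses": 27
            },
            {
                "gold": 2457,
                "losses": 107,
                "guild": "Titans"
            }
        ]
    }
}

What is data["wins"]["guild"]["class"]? "Mage"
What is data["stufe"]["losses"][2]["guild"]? "Titans"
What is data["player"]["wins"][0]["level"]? 23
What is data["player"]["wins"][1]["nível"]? 40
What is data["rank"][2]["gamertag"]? "StormMage37"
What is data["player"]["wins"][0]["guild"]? "Legends"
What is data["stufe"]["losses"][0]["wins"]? 8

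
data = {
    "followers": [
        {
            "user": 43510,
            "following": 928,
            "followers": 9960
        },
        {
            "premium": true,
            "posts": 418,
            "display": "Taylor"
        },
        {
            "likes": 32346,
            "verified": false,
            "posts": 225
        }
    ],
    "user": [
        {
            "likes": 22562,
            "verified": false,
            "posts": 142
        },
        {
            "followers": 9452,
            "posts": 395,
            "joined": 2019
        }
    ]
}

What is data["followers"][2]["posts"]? 225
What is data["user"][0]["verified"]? False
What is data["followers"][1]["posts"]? 418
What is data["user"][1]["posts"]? 395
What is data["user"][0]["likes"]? 22562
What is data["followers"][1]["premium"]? True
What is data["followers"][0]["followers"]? 9960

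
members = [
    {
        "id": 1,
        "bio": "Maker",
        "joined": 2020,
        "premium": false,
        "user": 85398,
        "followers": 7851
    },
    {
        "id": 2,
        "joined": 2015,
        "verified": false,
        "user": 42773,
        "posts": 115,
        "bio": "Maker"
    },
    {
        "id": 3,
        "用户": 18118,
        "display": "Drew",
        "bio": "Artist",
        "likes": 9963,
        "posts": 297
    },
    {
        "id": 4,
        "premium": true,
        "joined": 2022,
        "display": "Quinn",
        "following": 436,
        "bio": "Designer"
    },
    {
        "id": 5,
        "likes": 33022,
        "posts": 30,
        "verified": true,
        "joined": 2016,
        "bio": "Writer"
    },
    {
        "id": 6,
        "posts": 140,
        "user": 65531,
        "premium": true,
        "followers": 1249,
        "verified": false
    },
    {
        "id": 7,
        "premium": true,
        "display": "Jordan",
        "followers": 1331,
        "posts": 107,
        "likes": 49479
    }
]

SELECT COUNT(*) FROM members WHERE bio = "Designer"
1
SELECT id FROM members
[1, 2, 3, 4, 5, 6, 7]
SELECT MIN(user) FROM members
42773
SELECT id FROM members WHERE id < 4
[1, 2, 3]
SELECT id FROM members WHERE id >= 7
[7]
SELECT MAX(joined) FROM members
2022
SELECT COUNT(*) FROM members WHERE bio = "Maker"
2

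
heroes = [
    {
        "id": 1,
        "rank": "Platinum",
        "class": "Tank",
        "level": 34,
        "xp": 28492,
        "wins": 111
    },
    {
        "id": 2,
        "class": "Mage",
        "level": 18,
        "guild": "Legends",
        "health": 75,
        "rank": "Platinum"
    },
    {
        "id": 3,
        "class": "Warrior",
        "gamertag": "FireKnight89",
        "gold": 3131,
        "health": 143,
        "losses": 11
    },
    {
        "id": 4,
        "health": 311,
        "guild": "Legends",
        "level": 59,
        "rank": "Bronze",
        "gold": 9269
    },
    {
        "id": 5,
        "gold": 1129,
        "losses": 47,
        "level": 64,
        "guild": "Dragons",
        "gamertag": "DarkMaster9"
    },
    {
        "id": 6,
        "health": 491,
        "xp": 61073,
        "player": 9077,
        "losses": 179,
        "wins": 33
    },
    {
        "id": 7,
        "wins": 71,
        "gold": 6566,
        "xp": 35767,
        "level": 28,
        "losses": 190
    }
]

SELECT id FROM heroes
[1, 2, 3, 4, 5, 6, 7]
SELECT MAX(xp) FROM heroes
61073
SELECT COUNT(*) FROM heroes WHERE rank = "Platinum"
2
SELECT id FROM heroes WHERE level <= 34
[1, 2, 7]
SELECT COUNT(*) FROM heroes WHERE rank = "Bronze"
1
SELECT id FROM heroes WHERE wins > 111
[]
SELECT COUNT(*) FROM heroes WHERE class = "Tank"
1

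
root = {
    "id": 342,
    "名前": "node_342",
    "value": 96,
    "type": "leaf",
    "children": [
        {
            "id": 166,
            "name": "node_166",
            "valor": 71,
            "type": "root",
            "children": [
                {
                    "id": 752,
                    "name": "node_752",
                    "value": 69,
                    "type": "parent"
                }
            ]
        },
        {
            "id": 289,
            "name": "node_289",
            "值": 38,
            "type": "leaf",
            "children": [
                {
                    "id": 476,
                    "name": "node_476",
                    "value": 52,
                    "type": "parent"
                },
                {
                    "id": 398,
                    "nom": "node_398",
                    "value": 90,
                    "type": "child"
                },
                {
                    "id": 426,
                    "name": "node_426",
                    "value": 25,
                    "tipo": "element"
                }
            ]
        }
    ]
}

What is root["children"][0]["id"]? 166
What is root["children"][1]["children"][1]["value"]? 90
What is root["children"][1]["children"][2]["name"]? "node_426"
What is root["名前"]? "node_342"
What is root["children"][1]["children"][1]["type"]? "child"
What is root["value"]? 96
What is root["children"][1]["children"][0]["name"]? "node_476"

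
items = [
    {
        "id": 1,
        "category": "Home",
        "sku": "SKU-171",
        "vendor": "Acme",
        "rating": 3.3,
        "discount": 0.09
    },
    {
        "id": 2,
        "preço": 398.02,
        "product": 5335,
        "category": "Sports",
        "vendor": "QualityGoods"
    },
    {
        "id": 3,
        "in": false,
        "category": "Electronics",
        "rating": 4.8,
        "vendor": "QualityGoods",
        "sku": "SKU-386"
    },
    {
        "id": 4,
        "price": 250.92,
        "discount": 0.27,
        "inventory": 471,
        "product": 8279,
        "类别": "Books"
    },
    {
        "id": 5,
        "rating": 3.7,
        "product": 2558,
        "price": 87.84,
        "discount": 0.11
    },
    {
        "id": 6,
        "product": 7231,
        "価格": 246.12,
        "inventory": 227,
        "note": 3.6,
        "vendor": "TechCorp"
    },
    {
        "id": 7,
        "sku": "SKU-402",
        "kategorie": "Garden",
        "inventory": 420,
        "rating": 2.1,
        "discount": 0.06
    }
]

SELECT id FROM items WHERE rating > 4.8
[]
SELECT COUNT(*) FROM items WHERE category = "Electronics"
1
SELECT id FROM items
[1, 2, 3, 4, 5, 6, 7]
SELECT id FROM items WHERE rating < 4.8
[1, 5, 7]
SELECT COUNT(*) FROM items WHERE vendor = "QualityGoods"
2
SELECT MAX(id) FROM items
7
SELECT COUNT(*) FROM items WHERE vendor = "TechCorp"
1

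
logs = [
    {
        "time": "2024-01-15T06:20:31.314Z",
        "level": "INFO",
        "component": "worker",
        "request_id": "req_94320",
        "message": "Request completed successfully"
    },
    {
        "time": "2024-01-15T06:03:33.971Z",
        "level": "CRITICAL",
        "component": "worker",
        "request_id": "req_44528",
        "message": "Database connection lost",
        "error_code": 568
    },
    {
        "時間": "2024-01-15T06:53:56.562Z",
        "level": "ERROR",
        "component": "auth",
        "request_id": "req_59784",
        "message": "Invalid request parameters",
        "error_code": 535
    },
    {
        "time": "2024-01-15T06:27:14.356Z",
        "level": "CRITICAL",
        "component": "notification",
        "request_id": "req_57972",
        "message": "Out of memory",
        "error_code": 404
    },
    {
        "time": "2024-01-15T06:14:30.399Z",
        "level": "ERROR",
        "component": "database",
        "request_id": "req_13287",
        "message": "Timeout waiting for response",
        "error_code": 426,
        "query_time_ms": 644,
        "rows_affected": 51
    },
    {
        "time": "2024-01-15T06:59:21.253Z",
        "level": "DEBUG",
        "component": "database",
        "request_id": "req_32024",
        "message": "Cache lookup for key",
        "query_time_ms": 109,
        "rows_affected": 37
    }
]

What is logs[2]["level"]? "ERROR"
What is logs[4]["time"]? "2024-01-15T06:14:30.399Z"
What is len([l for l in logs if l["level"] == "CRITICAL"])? 2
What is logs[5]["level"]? "DEBUG"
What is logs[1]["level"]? "CRITICAL"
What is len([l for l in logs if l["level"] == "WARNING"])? 0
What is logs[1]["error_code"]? 568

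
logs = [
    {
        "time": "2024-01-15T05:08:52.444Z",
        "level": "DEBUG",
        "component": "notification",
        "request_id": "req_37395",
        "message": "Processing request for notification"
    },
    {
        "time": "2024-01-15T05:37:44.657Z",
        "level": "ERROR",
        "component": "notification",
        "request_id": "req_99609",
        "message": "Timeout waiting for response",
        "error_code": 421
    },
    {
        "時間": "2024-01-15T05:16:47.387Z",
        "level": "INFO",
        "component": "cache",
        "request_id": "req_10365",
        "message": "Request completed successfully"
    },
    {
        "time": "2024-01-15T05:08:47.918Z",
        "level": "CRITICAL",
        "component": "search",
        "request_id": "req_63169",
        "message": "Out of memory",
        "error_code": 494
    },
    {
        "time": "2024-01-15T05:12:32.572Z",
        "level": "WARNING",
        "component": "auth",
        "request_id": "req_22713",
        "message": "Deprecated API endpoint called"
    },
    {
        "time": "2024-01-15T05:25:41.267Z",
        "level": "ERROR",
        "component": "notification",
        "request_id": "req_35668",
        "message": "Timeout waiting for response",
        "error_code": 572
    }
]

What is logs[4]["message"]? "Deprecated API endpoint called"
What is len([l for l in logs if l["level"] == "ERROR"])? 2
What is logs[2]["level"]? "INFO"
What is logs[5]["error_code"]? 572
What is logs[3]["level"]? "CRITICAL"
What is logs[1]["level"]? "ERROR"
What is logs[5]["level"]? "ERROR"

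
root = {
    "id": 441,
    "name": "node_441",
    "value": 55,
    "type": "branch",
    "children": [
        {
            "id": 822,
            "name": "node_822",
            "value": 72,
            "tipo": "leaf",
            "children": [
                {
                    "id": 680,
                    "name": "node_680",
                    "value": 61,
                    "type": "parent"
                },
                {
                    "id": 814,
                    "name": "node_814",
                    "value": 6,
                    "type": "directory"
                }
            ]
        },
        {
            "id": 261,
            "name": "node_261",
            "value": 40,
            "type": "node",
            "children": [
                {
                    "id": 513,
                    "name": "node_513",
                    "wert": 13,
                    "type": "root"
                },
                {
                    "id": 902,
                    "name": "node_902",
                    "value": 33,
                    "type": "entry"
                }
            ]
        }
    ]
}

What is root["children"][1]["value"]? 40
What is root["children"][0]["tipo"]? "leaf"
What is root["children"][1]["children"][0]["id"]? 513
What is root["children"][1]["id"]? 261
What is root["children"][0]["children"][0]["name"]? "node_680"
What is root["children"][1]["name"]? "node_261"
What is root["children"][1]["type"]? "node"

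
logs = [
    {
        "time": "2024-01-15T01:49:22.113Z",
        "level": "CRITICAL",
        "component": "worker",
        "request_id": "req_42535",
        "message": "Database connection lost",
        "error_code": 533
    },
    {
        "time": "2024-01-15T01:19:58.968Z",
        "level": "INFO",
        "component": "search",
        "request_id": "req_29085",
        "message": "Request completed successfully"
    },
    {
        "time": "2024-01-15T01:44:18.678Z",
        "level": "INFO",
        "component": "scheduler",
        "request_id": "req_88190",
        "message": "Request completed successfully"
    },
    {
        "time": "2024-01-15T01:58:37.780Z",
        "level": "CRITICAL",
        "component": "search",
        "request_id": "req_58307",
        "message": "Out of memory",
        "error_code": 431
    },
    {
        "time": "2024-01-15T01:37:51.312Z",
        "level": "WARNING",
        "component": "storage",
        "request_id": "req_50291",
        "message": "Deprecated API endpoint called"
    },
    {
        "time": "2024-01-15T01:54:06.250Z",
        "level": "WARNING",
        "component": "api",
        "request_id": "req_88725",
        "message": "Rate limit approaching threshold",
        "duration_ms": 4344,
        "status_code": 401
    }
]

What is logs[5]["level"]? "WARNING"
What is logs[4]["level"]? "WARNING"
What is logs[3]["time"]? "2024-01-15T01:58:37.780Z"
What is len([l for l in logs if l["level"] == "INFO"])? 2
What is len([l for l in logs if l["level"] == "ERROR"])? 0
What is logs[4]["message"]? "Deprecated API endpoint called"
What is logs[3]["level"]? "CRITICAL"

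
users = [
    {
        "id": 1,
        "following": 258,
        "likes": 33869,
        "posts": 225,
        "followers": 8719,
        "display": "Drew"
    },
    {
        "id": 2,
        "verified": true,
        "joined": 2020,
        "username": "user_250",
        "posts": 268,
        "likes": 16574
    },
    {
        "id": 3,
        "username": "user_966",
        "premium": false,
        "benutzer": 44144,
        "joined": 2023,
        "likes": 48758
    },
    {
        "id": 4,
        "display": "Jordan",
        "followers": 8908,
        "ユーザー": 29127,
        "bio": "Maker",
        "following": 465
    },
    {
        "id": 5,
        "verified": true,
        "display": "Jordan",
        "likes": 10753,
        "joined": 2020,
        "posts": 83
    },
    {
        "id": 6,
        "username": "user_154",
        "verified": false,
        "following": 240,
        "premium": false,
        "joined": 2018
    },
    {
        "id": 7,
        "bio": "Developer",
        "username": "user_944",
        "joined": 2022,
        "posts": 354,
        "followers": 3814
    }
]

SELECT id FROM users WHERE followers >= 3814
[1, 4, 7]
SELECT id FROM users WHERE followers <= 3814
[7]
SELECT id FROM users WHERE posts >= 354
[7]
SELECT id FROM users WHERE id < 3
[1, 2]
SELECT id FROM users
[1, 2, 3, 4, 5, 6, 7]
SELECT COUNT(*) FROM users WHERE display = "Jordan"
2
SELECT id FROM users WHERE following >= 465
[4]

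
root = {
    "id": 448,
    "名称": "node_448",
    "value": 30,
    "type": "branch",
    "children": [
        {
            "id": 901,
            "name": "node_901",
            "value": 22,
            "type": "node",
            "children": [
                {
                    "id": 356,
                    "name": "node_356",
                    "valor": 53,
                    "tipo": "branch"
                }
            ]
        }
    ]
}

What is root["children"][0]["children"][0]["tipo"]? "branch"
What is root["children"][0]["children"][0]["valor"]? 53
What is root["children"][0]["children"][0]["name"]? "node_356"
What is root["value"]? 30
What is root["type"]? "branch"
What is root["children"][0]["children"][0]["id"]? 356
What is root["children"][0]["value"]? 22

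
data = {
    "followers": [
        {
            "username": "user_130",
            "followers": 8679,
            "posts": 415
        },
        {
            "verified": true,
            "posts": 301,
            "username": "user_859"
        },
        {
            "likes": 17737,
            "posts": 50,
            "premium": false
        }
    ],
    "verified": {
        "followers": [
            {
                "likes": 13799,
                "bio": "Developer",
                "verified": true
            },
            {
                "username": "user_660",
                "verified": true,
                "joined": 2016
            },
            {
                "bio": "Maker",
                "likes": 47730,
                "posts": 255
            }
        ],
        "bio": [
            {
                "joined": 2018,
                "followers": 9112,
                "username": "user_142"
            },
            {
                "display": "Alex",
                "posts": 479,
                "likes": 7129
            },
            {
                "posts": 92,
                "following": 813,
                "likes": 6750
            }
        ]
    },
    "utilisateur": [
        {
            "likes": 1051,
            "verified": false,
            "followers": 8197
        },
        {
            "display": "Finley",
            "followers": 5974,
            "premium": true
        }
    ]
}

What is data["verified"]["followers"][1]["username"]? "user_660"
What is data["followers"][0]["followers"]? 8679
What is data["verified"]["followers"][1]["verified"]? True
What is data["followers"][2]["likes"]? 17737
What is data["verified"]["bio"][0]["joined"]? 2018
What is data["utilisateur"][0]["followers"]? 8197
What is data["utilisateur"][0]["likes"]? 1051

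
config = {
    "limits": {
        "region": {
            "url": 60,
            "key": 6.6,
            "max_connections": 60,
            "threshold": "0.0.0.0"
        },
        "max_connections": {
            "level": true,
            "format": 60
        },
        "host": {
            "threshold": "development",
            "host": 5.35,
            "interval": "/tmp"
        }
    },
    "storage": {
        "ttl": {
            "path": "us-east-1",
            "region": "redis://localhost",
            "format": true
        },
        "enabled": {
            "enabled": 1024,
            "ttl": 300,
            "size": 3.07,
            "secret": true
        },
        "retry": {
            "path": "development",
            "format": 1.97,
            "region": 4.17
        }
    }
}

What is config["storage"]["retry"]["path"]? "development"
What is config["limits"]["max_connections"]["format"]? 60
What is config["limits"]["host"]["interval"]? "/tmp"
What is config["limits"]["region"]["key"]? 6.6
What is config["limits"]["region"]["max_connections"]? 60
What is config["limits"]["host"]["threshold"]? "development"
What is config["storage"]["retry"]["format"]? 1.97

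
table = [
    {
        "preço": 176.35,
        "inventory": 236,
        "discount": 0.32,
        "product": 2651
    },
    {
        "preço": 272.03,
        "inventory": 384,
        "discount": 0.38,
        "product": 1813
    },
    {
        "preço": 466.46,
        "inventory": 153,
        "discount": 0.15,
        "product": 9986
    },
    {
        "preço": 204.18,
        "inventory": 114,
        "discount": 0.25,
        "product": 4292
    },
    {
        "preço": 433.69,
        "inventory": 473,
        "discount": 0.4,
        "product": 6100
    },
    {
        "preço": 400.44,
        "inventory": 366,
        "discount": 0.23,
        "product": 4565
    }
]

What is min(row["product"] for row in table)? 1813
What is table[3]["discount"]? 0.25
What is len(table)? 6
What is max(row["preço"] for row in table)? 466.46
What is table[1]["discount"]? 0.38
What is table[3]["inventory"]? 114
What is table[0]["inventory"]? 236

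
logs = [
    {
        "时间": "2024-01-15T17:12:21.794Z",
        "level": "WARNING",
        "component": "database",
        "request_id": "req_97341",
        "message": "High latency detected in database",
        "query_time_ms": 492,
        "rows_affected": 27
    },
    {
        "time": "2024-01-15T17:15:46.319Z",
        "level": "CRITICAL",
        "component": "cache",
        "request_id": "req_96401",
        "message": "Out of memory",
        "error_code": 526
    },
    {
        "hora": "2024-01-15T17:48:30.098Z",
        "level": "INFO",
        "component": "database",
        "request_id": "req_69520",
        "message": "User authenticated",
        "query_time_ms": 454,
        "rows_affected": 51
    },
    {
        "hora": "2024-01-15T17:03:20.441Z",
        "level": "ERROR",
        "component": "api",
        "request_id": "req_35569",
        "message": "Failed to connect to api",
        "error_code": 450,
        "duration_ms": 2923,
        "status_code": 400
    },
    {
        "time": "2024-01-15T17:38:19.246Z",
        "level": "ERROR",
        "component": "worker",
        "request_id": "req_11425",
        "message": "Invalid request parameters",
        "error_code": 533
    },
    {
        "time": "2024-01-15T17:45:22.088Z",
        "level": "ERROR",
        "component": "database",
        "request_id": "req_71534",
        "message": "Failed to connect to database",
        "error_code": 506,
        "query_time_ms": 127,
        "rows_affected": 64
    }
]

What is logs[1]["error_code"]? 526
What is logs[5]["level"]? "ERROR"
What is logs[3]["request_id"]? "req_35569"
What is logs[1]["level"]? "CRITICAL"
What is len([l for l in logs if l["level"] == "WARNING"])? 1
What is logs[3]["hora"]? "2024-01-15T17:03:20.441Z"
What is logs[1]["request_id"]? "req_96401"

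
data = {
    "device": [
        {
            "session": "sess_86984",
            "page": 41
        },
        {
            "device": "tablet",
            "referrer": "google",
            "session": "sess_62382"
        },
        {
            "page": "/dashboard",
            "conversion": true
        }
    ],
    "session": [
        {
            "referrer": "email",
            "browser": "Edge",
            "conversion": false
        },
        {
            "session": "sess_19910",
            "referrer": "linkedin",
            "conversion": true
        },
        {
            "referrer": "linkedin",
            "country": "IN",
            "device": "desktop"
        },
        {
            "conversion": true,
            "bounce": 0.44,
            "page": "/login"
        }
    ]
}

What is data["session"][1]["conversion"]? True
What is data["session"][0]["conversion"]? False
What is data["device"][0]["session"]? "sess_86984"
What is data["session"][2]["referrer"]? "linkedin"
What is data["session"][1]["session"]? "sess_19910"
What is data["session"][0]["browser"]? "Edge"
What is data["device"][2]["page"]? "/dashboard"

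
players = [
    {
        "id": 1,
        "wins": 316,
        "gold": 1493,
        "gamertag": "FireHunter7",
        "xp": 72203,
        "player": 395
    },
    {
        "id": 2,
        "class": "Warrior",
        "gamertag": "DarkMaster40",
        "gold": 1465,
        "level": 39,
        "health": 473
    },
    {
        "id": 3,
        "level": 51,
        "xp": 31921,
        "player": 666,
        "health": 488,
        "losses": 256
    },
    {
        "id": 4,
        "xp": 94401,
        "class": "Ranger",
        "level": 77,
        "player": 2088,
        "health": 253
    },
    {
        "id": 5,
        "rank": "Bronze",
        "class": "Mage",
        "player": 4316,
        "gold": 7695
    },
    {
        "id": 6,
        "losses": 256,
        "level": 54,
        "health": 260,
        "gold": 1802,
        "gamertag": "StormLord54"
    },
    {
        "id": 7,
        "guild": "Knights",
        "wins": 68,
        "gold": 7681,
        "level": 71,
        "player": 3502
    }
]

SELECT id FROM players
[1, 2, 3, 4, 5, 6, 7]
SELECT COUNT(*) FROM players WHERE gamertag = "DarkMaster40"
1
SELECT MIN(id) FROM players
1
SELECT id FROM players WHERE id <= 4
[1, 2, 3, 4]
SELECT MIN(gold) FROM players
1465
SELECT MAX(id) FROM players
7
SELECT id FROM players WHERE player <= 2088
[1, 3, 4]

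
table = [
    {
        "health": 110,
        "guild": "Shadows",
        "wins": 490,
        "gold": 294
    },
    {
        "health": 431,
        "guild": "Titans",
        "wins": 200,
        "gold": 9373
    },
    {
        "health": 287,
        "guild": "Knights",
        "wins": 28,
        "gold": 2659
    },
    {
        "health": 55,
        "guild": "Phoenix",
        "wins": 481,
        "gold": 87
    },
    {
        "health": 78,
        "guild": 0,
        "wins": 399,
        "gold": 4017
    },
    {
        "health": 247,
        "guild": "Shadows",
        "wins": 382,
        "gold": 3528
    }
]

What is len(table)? 6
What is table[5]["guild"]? "Shadows"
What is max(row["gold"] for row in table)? 9373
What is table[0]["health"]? 110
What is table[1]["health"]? 431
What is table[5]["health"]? 247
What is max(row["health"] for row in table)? 431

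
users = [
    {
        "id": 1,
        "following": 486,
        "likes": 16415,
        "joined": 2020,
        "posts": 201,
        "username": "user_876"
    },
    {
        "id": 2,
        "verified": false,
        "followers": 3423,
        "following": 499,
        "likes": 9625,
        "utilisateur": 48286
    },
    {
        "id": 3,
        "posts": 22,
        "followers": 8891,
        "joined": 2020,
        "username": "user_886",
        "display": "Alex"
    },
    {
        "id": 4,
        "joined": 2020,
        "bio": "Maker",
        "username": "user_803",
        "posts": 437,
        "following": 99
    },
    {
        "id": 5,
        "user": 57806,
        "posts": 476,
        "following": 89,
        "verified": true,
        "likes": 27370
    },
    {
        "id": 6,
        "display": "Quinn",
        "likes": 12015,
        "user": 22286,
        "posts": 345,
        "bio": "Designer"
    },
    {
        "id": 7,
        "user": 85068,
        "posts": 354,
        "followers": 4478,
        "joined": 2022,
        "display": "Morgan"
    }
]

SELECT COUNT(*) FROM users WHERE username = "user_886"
1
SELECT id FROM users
[1, 2, 3, 4, 5, 6, 7]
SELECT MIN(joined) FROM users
2020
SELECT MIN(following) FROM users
89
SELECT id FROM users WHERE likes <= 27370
[1, 2, 5, 6]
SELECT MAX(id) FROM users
7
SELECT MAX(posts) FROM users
476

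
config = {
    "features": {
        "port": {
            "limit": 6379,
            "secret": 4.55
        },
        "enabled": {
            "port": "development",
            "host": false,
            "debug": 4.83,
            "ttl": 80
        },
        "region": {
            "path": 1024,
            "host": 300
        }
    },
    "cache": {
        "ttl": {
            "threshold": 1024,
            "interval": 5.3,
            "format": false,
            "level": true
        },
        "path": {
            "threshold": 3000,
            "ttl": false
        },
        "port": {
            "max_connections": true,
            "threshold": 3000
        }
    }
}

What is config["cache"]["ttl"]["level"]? True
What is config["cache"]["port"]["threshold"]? 3000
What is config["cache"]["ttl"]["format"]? False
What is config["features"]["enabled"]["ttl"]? 80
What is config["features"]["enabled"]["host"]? False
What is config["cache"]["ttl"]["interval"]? 5.3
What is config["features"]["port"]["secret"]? 4.55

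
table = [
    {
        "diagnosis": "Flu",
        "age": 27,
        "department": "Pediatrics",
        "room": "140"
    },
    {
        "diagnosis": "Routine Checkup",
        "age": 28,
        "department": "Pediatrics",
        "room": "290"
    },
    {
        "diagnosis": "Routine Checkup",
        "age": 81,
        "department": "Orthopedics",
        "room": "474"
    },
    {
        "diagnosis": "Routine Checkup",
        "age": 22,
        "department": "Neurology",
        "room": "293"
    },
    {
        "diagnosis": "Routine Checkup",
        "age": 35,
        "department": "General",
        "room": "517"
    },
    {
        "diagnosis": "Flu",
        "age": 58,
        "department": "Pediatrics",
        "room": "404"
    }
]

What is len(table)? 6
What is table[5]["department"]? "Pediatrics"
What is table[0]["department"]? "Pediatrics"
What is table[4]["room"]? "517"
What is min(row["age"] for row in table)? 22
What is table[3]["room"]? "293"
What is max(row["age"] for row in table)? 81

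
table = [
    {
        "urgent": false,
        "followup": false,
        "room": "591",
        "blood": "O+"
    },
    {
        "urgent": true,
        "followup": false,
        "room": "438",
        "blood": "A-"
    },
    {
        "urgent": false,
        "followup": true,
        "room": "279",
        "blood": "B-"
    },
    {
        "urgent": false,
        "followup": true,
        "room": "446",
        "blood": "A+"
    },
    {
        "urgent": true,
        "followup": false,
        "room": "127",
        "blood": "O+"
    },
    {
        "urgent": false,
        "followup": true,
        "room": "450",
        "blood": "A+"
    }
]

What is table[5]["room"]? "450"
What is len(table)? 6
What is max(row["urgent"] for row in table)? True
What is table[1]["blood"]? "A-"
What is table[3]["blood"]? "A+"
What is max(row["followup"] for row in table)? True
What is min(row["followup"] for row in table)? False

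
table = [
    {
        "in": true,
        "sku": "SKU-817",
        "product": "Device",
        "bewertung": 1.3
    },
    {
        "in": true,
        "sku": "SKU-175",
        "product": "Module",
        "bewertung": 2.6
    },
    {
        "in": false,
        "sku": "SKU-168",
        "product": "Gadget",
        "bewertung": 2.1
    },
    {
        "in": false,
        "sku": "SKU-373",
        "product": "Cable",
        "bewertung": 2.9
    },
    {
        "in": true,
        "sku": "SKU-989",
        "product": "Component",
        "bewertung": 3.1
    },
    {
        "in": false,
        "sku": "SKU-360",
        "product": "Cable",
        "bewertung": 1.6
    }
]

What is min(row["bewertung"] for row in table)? 1.3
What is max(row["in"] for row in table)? True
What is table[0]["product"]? "Device"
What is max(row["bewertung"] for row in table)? 3.1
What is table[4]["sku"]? "SKU-989"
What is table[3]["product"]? "Cable"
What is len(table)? 6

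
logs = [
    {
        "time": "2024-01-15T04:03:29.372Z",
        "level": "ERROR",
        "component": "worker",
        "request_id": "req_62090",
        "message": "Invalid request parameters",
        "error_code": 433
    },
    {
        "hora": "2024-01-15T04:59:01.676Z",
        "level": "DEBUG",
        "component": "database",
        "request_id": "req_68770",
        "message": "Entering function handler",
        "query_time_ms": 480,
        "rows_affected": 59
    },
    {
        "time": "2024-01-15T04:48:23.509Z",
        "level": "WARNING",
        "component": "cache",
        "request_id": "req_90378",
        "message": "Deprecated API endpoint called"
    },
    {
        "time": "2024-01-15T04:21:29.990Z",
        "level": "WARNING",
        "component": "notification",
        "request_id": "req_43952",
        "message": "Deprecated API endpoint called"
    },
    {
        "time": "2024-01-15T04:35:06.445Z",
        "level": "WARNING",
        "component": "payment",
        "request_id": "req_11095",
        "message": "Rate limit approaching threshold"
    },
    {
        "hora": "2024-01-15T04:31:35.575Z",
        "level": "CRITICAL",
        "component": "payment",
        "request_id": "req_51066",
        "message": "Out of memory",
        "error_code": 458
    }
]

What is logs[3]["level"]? "WARNING"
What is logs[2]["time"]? "2024-01-15T04:48:23.509Z"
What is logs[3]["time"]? "2024-01-15T04:21:29.990Z"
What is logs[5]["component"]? "payment"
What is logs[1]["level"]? "DEBUG"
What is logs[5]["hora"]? "2024-01-15T04:31:35.575Z"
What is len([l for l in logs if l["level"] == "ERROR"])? 1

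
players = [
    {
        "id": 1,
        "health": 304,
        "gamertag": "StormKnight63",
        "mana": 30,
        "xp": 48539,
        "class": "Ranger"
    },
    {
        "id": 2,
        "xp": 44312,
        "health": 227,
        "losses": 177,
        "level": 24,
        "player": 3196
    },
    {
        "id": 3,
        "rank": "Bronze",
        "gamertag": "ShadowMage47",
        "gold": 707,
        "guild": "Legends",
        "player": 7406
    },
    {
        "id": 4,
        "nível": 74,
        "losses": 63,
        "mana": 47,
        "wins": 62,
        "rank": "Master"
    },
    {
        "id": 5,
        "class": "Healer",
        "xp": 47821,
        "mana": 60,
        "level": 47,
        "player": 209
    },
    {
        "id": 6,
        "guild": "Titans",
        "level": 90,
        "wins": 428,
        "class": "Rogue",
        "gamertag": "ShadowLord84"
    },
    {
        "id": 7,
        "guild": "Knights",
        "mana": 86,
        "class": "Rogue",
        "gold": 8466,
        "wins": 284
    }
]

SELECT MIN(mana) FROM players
30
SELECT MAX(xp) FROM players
48539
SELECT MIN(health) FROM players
227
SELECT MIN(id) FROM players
1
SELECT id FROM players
[1, 2, 3, 4, 5, 6, 7]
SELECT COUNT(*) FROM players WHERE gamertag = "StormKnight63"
1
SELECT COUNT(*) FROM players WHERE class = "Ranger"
1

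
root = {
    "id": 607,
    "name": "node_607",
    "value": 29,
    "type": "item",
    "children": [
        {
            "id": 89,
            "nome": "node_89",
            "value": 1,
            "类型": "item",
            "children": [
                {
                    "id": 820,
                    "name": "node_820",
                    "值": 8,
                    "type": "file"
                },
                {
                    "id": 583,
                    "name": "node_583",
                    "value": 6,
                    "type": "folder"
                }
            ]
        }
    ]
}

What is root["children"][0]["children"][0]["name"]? "node_820"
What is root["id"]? 607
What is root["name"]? "node_607"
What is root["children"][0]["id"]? 89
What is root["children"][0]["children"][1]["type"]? "folder"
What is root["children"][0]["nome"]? "node_89"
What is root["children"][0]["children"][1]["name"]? "node_583"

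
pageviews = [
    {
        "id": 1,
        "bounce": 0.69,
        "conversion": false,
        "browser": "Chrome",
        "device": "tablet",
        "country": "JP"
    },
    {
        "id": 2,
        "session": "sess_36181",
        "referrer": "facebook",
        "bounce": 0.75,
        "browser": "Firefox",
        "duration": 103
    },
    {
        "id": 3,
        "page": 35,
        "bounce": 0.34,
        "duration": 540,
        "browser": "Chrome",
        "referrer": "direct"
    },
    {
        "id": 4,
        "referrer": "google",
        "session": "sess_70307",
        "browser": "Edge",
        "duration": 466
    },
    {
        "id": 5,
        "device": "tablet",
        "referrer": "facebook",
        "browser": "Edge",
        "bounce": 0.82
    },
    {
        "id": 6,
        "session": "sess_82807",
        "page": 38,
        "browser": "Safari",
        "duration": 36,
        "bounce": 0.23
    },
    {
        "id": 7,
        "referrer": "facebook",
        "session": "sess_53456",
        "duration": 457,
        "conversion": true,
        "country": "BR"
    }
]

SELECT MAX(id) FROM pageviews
7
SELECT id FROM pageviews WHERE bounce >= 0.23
[1, 2, 3, 5, 6]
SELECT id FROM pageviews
[1, 2, 3, 4, 5, 6, 7]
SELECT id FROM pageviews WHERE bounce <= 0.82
[1, 2, 3, 5, 6]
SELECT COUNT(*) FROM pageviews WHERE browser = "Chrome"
2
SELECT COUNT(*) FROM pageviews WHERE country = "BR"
1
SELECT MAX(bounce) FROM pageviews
0.82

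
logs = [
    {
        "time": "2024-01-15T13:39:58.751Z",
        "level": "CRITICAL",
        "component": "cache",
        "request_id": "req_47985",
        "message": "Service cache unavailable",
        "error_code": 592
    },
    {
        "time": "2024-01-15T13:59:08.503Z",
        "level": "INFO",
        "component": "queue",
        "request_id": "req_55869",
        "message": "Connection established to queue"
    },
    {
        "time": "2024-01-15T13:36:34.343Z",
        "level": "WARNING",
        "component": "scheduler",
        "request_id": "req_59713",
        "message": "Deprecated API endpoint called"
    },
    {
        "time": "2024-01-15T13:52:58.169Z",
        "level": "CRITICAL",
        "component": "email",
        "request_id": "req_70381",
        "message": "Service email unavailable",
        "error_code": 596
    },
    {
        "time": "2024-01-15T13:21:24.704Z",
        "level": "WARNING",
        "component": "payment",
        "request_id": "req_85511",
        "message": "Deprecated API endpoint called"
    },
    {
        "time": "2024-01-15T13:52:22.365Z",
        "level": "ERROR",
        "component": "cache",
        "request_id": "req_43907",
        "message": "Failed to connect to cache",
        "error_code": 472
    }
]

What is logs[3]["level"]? "CRITICAL"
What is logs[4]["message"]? "Deprecated API endpoint called"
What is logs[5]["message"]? "Failed to connect to cache"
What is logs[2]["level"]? "WARNING"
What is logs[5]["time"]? "2024-01-15T13:52:22.365Z"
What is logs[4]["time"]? "2024-01-15T13:21:24.704Z"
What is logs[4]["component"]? "payment"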